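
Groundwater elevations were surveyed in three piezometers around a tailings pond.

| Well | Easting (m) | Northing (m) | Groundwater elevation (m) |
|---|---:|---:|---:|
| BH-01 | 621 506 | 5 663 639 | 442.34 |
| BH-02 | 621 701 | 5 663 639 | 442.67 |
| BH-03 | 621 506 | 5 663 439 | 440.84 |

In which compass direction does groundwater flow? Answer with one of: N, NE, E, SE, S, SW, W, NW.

S

∂h/∂x = (442.67 − 442.34) / (621701 − 621506) = +0.001692
∂h/∂y = (440.84 − 442.34) / (5663439 − 5663639) = +0.007500
Flow = −∇h = (-0.001692 east, -0.007500 north), which points south.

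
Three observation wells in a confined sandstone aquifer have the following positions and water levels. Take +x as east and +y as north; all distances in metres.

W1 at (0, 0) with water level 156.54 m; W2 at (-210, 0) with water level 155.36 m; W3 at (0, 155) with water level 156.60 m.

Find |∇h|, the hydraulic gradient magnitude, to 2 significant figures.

∂h/∂x = (155.36 − 156.54) / (-210 − 0) = +0.005619
∂h/∂y = (156.60 − 156.54) / (155 − 0) = +0.0003871
|∇h| = √(0.005619² + 0.0003871²) = 0.005632

0.0056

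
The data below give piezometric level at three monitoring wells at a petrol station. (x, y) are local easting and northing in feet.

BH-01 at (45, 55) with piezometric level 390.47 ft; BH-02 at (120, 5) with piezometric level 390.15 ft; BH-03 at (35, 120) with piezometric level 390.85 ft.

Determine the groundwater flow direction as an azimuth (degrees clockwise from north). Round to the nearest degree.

176°

Taking BH-01 as reference: BH-02−BH-01 = (75, -50, -0.32); BH-03−BH-01 = (-10, 65, +0.38).
Solve a·Δx + b·Δy = Δh: det = 75·65 − (-10)·(-50) = 4375.
∂h/∂x = [(-0.32)·65 − (+0.38)·(-50)] / 4375 = -0.0004114
∂h/∂y = [75·(+0.38) − (-10)·(-0.32)] / 4375 = +0.005783
Flow direction (−∇h) has components (+0.0004114 E, -0.005783 N).
Azimuth = atan2(E, N) = atan2(+0.0004114, -0.005783) = 175.9° ≈ 176°.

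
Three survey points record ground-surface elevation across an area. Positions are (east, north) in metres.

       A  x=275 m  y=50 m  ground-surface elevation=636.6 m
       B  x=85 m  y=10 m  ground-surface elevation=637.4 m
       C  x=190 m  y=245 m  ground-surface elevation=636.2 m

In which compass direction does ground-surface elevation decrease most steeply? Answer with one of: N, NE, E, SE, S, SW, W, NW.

With z = a·x + b·y + c and A as origin, the differences give:
  (-190)·a + (-40)·b = +0.8
  (-85)·a + 195·b = -0.4
Eliminate b (×195 and ×(-40), subtract): -40450·a = 140.00 → a = ∂z/∂x = -0.003461
Back-substitute: b = ∂z/∂y = -0.003560.
Steepest decrease is along −∇f = (+0.003461 E, +0.003560 N) → northeast.

NE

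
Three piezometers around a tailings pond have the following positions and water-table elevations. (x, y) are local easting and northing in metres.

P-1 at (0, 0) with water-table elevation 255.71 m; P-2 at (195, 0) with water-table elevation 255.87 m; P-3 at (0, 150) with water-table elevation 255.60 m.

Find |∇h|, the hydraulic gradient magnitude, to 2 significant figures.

∂h/∂x = (255.87 − 255.71) / (195 − 0) = +0.0008205
∂h/∂y = (255.60 − 255.71) / (150 − 0) = -0.0007333
|∇h| = √(0.0008205² + -0.0007333²) = 0.0011

0.0011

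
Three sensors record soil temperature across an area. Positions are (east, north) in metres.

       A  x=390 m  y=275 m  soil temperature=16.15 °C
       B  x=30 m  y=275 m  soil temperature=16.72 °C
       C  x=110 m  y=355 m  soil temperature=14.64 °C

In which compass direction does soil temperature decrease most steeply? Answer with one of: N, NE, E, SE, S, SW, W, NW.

N

Differences from A: to B (Δx, Δy, Δh) = (-360, 0, +0.57); to C = (-280, 80, -1.51).
Determinant of the coordinate differences = (-360)·80 − (-280)·0 = -28800.
∂T/∂x = [(+0.57)·80 − (-1.51)·0] / -28800 = -0.001583
∂T/∂y = [(-360)·(-1.51) − (-280)·(+0.57)] / -28800 = -0.02442
Steepest decrease is along −∇f = (+0.001583 E, +0.02442 N) → north.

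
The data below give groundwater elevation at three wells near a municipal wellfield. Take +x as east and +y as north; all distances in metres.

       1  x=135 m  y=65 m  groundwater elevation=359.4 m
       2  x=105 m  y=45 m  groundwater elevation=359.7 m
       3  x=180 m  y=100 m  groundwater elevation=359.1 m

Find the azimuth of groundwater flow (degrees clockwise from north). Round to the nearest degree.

With h = a·x + b·y + c and 1 as origin, the differences give:
  (-30)·a + (-20)·b = +0.3
  45·a + 35·b = -0.3
Eliminate b (×35 and ×(-20), subtract): -150·a = 4.50 → a = ∂h/∂x = -0.03000
Back-substitute: b = ∂h/∂y = +0.03000.
Flow direction (−∇h) has components (+0.03000 E, -0.03000 N).
Azimuth = atan2(E, N) = atan2(+0.03000, -0.03000) = 135.0° ≈ 135°.

135°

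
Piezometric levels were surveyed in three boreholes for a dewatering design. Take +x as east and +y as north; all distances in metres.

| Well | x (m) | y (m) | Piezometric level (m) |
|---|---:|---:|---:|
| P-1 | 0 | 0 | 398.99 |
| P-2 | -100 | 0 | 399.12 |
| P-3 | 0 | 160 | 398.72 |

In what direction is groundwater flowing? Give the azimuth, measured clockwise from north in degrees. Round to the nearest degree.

∂h/∂x = (399.12 − 398.99) / (-100 − 0) = -0.001300
∂h/∂y = (398.72 − 398.99) / (160 − 0) = -0.001687
Flow direction (−∇h) has components (+0.001300 E, +0.001687 N).
Azimuth = atan2(E, N) = atan2(+0.001300, +0.001687) = 37.6° ≈ 038°.

038°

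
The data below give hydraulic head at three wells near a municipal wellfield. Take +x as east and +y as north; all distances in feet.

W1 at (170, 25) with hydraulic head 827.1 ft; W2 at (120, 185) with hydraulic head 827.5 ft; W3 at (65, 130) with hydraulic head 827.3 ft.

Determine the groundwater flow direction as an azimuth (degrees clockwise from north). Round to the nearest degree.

197°

Differences from W1: to W2 (Δx, Δy, Δh) = (-50, 160, +0.4); to W3 = (-105, 105, +0.2).
Determinant of the coordinate differences = (-50)·105 − (-105)·160 = 11550.
∂h/∂x = [(+0.4)·105 − (+0.2)·160] / 11550 = +0.0008658
∂h/∂y = [(-50)·(+0.2) − (-105)·(+0.4)] / 11550 = +0.002771
Flow direction (−∇h) has components (-0.0008658 E, -0.002771 N).
Azimuth = atan2(E, N) = atan2(-0.0008658, -0.002771) = 197.4° ≈ 197°.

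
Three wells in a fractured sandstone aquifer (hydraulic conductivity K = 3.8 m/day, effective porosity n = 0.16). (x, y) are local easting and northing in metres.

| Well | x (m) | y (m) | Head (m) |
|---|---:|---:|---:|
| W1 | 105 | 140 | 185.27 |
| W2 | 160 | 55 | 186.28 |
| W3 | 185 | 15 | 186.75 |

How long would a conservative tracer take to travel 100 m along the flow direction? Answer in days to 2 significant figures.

420 days

Taking W1 as reference: W2−W1 = (55, -85, +1.01); W3−W1 = (80, -125, +1.48).
Solve a·Δx + b·Δy = Δh: det = 55·(-125) − 80·(-85) = -75.
∂h/∂x = [(+1.01)·(-125) − (+1.48)·(-85)] / -75 = +0.006000
∂h/∂y = [55·(+1.48) − 80·(+1.01)] / -75 = -0.008000
|∇h| = √(0.006000² + -0.008000²) = 0.01
Seepage velocity v = K·i/n = 3.8 × 0.01 / 0.16 = 0.2375 m/day.
t = 100 / 0.2375 = 421.1 days.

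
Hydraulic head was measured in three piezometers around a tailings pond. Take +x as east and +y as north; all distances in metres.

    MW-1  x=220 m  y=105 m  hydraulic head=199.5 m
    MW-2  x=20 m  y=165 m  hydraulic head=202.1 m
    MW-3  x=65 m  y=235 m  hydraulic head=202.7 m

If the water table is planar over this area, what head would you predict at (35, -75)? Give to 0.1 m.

198.6 m

With h = a·x + b·y + c and MW-1 as origin, the differences give:
  (-200)·a + 60·b = +2.6
  (-155)·a + 130·b = +3.2
Eliminate b (×130 and ×60, subtract): -16700·a = 146.00 → a = ∂h/∂x = -0.008743
Back-substitute: b = ∂h/∂y = +0.01419.
h(35, -75) = 199.5 + (-0.008743)·(-185) + (+0.01419)·(-180) = 199.5 +1.617 -2.554 = 198.563 m.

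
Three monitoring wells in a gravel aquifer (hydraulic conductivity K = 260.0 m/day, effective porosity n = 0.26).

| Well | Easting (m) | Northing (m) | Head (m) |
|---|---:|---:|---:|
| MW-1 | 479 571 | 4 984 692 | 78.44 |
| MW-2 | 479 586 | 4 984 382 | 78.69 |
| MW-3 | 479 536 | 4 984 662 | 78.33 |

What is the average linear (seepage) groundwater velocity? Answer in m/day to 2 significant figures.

3.7 m/day

Differences from MW-1: to MW-2 (Δx, Δy, Δh) = (15, -310, +0.25); to MW-3 = (-35, -30, -0.11).
Solve a·Δx + b·Δy = Δh: det = 15·(-30) − (-35)·(-310) = -11300.
∂h/∂x = [(+0.25)·(-30) − (-0.11)·(-310)] / -11300 = +0.003681
∂h/∂y = [15·(-0.11) − (-35)·(+0.25)] / -11300 = -0.0006283
|∇h| = √(0.003681² + -0.0006283²) = 0.003734
Seepage velocity v = K·i/n = 260.0 × 0.003734 / 0.26 = 3.734 m/day.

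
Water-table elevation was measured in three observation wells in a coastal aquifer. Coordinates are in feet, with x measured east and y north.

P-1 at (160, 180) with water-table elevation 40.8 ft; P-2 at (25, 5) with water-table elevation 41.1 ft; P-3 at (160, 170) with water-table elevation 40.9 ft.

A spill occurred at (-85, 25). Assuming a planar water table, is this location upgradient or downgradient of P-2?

Differences from P-1: to P-2 (Δx, Δy, Δh) = (-135, -175, +0.3); to P-3 = (0, -10, +0.1).
Solve a·Δx + b·Δy = Δh: det = (-135)·(-10) − 0·(-175) = 1350.
∂h/∂x = [(+0.3)·(-10) − (+0.1)·(-175)] / 1350 = +0.01074
∂h/∂y = [(-135)·(+0.1) − 0·(+0.3)] / 1350 = -0.01000
Head at (-85, 25) = 40.8 + (+0.01074)·(-245) + (-0.01000)·(-155) = 39.72 ft.
That is lower than the 41.1 ft at P-2, so the point is downgradient.

downgradient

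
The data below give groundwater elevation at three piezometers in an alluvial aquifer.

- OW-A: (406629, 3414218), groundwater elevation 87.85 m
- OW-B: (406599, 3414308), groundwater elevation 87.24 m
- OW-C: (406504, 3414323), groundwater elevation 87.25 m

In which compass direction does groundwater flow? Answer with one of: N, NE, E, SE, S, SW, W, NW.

Taking OW-A as reference: OW-B−OW-A = (-30, 90, -0.61); OW-C−OW-A = (-125, 105, -0.60).
Solve a·Δx + b·Δy = Δh: det = (-30)·105 − (-125)·90 = 8100.
∂h/∂x = [(-0.61)·105 − (-0.60)·90] / 8100 = -0.001241
∂h/∂y = [(-30)·(-0.60) − (-125)·(-0.61)] / 8100 = -0.007191
Flow = −∇h = (+0.001241 east, +0.007191 north), which points north.

N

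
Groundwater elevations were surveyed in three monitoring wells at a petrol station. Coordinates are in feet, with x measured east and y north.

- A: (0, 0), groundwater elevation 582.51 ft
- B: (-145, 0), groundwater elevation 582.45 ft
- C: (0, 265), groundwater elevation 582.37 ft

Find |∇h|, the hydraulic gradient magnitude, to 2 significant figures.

∂h/∂x = (582.45 − 582.51) / (-145 − 0) = +0.0004138
∂h/∂y = (582.37 − 582.51) / (265 − 0) = -0.0005283
|∇h| = √(0.0004138² + -0.0005283²) = 0.0006711

0.00067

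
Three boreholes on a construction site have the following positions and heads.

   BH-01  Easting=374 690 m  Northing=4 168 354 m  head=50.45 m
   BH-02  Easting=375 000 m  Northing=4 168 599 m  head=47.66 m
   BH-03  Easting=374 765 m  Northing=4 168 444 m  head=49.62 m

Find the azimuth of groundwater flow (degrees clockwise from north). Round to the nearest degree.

045°

Differences from BH-01: to BH-02 (Δx, Δy, Δh) = (310, 245, -2.79); to BH-03 = (75, 90, -0.83).
Determinant of the coordinate differences = 310·90 − 75·245 = 9525.
∂h/∂x = [(-2.79)·90 − (-0.83)·245] / 9525 = -0.005013
∂h/∂y = [310·(-0.83) − 75·(-2.79)] / 9525 = -0.005045
Flow direction (−∇h) has components (+0.005013 E, +0.005045 N).
Azimuth = atan2(E, N) = atan2(+0.005013, +0.005045) = 44.8° ≈ 045°.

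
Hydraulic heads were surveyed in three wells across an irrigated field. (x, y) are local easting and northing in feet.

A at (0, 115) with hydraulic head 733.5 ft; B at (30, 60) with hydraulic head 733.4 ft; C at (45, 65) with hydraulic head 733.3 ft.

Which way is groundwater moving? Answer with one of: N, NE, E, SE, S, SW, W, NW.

Differences from A: to B (Δx, Δy, Δh) = (30, -55, -0.1); to C = (45, -50, -0.2).
Solve a·Δx + b·Δy = Δh: det = 30·(-50) − 45·(-55) = 975.
∂h/∂x = [(-0.1)·(-50) − (-0.2)·(-55)] / 975 = -0.006154
∂h/∂y = [30·(-0.2) − 45·(-0.1)] / 975 = -0.001538
Flow = −∇h = (+0.006154 east, +0.001538 north), which points east.

E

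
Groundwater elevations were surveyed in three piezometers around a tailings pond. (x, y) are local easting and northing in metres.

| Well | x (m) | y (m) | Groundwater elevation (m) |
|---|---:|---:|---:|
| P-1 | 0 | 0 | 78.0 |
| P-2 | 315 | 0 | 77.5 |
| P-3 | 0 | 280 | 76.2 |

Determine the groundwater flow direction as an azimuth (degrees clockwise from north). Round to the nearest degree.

014°

∂h/∂x = (77.5 − 78.0) / (315 − 0) = -0.001587
∂h/∂y = (76.2 − 78.0) / (280 − 0) = -0.006429
Flow direction (−∇h) has components (+0.001587 E, +0.006429 N).
Azimuth = atan2(E, N) = atan2(+0.001587, +0.006429) = 13.9° ≈ 014°.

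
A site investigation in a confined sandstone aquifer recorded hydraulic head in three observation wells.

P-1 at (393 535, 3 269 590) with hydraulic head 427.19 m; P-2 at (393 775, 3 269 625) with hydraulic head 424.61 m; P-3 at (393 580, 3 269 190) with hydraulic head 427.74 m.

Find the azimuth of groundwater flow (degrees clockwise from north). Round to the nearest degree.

076°

With h = a·x + b·y + c and P-1 as origin, the differences give:
  240·a + 35·b = -2.58
  45·a + (-400)·b = +0.55
Eliminate b (×(-400) and ×35, subtract): -97575·a = 1012.750 → a = ∂h/∂x = -0.01038
Back-substitute: b = ∂h/∂y = -0.002543.
Flow direction (−∇h) has components (+0.01038 E, +0.002543 N).
Azimuth = atan2(E, N) = atan2(+0.01038, +0.002543) = 76.2° ≈ 076°.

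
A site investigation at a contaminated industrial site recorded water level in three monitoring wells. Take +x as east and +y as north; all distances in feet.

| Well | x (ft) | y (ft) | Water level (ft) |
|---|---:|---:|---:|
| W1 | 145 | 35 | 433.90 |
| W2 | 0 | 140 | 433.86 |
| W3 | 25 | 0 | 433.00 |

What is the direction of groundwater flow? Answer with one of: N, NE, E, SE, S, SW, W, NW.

SW

With h = a·x + b·y + c and W1 as origin, the differences give:
  (-145)·a + 105·b = -0.04
  (-120)·a + (-35)·b = -0.90
Eliminate b (×(-35) and ×105, subtract): 17675·a = 95.900 → a = ∂h/∂x = +0.005426
Back-substitute: b = ∂h/∂y = +0.007112.
Flow = −∇h = (-0.005426 east, -0.007112 north), which points southwest.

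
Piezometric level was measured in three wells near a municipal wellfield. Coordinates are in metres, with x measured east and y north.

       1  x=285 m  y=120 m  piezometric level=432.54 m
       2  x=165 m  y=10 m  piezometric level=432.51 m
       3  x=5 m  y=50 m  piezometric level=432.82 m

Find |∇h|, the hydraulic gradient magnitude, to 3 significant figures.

0.00238

With h = a·x + b·y + c and 1 as origin, the differences give:
  (-120)·a + (-110)·b = -0.03
  (-280)·a + (-70)·b = +0.28
Eliminate b (×(-70) and ×(-110), subtract): -22400·a = 32.900 → a = ∂h/∂x = -0.001469
Back-substitute: b = ∂h/∂y = +0.001875.
|∇h| = √(-0.001469² + 0.001875²) = 0.002382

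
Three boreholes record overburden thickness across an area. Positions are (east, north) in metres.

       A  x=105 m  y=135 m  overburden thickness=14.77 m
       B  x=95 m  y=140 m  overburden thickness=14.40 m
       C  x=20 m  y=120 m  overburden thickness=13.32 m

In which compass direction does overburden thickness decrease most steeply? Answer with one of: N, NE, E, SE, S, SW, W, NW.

NW

Differences from A: to B (Δx, Δy, Δh) = (-10, 5, -0.37); to C = (-85, -15, -1.45).
Determinant of the coordinate differences = (-10)·(-15) − (-85)·5 = 575.
∂d/∂x = [(-0.37)·(-15) − (-1.45)·5] / 575 = +0.02226
∂d/∂y = [(-10)·(-1.45) − (-85)·(-0.37)] / 575 = -0.02948
Steepest decrease is along −∇f = (-0.02226 E, +0.02948 N) → northwest.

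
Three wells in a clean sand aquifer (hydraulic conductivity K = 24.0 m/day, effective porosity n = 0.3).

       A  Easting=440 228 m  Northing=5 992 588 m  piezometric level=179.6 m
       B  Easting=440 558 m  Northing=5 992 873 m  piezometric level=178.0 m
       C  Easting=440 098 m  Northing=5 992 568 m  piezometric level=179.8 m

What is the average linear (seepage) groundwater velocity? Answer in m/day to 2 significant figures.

0.38 m/day

With h = a·x + b·y + c and A as origin, the differences give:
  330·a + 285·b = -1.6
  (-130)·a + (-20)·b = +0.2
Eliminate b (×(-20) and ×285, subtract): 30450·a = -25.00 → a = ∂h/∂x = -0.0008210
Back-substitute: b = ∂h/∂y = -0.004663.
|∇h| = √(-0.0008210² + -0.004663²) = 0.004735
Seepage velocity v = K·i/n = 24.0 × 0.004735 / 0.3 = 0.3788 m/day.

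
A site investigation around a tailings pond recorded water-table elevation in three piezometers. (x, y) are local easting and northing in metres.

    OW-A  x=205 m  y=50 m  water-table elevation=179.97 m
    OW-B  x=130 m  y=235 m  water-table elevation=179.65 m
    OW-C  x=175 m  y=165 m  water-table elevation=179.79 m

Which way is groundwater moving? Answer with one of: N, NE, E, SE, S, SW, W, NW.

NW

With h = a·x + b·y + c and OW-A as origin, the differences give:
  (-75)·a + 185·b = -0.32
  (-30)·a + 115·b = -0.18
Eliminate b (×115 and ×185, subtract): -3075·a = -3.500 → a = ∂h/∂x = +0.001138
Back-substitute: b = ∂h/∂y = -0.001268.
Flow = −∇h = (-0.001138 east, +0.001268 north), which points northwest.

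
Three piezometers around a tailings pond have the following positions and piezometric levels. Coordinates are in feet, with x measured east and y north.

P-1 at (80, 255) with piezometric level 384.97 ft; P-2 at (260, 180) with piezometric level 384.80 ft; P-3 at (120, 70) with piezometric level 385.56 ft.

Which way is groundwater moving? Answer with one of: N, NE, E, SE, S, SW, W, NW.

Three-point gradient (reference P-1): Δ to P-2 = (180, -75, -0.17), Δ to P-3 = (40, -185, +0.59).
∂h/∂x = -0.002498, ∂h/∂y = -0.003729 (det = -30300).
Flow = −∇h = (+0.002498 east, +0.003729 north), which points northeast.

NE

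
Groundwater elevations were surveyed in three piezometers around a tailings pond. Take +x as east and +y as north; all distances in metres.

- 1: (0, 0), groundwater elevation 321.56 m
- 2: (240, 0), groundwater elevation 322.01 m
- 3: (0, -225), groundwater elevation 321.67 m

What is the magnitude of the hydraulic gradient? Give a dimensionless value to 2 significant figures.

0.0019

∂h/∂x = (322.01 − 321.56) / (240 − 0) = +0.001875
∂h/∂y = (321.67 − 321.56) / (-225 − 0) = -0.0004889
|∇h| = √(0.001875² + -0.0004889²) = 0.001938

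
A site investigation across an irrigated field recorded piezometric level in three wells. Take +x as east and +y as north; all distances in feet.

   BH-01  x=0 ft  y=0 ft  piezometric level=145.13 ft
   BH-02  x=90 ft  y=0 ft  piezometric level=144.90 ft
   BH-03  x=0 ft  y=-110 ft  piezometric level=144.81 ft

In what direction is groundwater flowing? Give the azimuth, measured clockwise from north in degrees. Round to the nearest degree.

∂h/∂x = (144.90 − 145.13) / (90 − 0) = -0.002556
∂h/∂y = (144.81 − 145.13) / (-110 − 0) = +0.002909
Flow direction (−∇h) has components (+0.002556 E, -0.002909 N).
Azimuth = atan2(E, N) = atan2(+0.002556, -0.002909) = 138.7° ≈ 139°.

139°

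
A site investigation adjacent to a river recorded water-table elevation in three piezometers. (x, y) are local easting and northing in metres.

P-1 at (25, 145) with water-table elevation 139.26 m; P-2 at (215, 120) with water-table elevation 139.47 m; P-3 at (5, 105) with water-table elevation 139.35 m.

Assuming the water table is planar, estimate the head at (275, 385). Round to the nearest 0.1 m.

Differences from P-1: to P-2 (Δx, Δy, Δh) = (190, -25, +0.21); to P-3 = (-20, -40, +0.09).
Determinant of the coordinate differences = 190·(-40) − (-20)·(-25) = -8100.
∂h/∂x = [(+0.21)·(-40) − (+0.09)·(-25)] / -8100 = +0.0007593
∂h/∂y = [190·(+0.09) − (-20)·(+0.21)] / -8100 = -0.002630
h(275, 385) = 139.26 + (+0.0007593)·(250) + (-0.002630)·(240) = 139.26 +0.190 -0.631 = 138.819 m.

138.8 m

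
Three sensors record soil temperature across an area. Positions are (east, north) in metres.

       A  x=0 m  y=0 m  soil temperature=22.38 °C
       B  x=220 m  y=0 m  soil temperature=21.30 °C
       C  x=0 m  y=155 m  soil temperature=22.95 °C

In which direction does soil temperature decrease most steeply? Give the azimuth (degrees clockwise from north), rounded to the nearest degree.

∂T/∂x = (21.30 − 22.38) / (220 − 0) = -0.004909
∂T/∂y = (22.95 − 22.38) / (155 − 0) = +0.003677
Steepest decrease is along −∇f: components (+0.004909 E, -0.003677 N).
Azimuth = atan2(+0.004909, -0.003677) = 126.8° ≈ 127°.

127°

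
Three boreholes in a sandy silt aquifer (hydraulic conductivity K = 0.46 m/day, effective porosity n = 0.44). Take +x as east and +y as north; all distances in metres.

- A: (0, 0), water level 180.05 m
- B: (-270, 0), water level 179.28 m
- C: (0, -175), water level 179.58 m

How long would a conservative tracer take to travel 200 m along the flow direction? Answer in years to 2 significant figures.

∂h/∂x = (179.28 − 180.05) / (-270 − 0) = +0.002852
∂h/∂y = (179.58 − 180.05) / (-175 − 0) = +0.002686
|∇h| = √(0.002852² + 0.002686²) = 0.003918
Seepage velocity v = K·i/n = 0.46 × 0.003918 / 0.44 = 0.004096 m/day.
t = 200 / 0.004096 = 4.883e+04 days = 134 years.

130 years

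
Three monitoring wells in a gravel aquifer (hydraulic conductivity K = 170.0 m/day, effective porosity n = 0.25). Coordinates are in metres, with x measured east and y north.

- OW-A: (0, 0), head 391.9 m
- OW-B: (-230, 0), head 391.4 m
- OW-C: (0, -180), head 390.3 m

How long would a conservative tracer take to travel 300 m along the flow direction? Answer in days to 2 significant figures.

∂h/∂x = (391.4 − 391.9) / (-230 − 0) = +0.002174
∂h/∂y = (390.3 − 391.9) / (-180 − 0) = +0.008889
|∇h| = √(0.002174² + 0.008889²) = 0.009151
Seepage velocity v = K·i/n = 170.0 × 0.009151 / 0.25 = 6.223 m/day.
t = 300 / 6.223 = 48.21 days.

48 days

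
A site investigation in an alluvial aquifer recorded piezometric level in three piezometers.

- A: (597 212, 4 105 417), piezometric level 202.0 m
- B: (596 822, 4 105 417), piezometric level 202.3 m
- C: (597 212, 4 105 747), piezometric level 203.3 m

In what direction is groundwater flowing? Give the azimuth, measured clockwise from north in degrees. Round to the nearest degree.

169°

∂h/∂x = (202.3 − 202.0) / (596822 − 597212) = -0.0007692
∂h/∂y = (203.3 − 202.0) / (4105747 − 4105417) = +0.003939
Flow direction (−∇h) has components (+0.0007692 E, -0.003939 N).
Azimuth = atan2(E, N) = atan2(+0.0007692, -0.003939) = 169.0° ≈ 169°.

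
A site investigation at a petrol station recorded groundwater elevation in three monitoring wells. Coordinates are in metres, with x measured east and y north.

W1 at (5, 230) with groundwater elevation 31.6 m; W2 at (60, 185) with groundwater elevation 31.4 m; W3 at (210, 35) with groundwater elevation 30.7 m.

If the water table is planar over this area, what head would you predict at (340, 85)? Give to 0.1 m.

Taking W1 as reference: W2−W1 = (55, -45, -0.2); W3−W1 = (205, -195, -0.9).
Solve a·Δx + b·Δy = Δh: det = 55·(-195) − 205·(-45) = -1500.
∂h/∂x = [(-0.2)·(-195) − (-0.9)·(-45)] / -1500 = +0.0010000
∂h/∂y = [55·(-0.9) − 205·(-0.2)] / -1500 = +0.005667
h(340, 85) = 31.6 + (+0.0010000)·(335) + (+0.005667)·(-145) = 31.6 +0.335 -0.822 = 31.113 m.

31.1 m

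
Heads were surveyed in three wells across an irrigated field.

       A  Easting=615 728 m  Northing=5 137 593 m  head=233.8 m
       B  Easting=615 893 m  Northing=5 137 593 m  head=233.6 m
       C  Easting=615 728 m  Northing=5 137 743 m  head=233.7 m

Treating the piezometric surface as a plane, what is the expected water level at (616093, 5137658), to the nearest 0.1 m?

∂h/∂x = (233.6 − 233.8) / (615893 − 615728) = -0.001212
∂h/∂y = (233.7 − 233.8) / (5137743 − 5137593) = -0.0006667
h(616093, 5137658) = 233.8 + (-0.001212)·(365) + (-0.0006667)·(65) = 233.8 -0.442 -0.043 = 233.314 m.

233.3 m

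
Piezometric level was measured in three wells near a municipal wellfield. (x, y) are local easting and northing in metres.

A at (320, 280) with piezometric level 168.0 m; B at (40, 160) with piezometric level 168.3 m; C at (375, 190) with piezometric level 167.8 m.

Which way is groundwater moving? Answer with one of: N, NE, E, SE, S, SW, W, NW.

Three-point gradient (reference A): Δ to B = (-280, -120, +0.3), Δ to C = (55, -90, -0.2).
∂h/∂x = -0.001604, ∂h/∂y = +0.001242 (det = 31800).
Flow = −∇h = (+0.001604 east, -0.001242 north), which points southeast.

SE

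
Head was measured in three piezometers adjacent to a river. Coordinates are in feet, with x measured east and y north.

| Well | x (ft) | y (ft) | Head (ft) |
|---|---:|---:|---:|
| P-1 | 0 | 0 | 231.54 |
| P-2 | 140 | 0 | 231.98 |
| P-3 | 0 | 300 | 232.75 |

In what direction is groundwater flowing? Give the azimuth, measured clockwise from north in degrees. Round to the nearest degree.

∂h/∂x = (231.98 − 231.54) / (140 − 0) = +0.003143
∂h/∂y = (232.75 − 231.54) / (300 − 0) = +0.004033
Flow direction (−∇h) has components (-0.003143 E, -0.004033 N).
Azimuth = atan2(E, N) = atan2(-0.003143, -0.004033) = 217.9° ≈ 218°.

218°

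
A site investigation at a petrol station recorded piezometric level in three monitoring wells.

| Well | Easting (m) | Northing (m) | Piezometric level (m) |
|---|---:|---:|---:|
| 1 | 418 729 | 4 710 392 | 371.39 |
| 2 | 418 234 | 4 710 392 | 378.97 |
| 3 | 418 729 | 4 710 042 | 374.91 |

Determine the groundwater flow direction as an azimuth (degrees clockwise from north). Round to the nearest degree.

057°

∂h/∂x = (378.97 − 371.39) / (418234 − 418729) = -0.01531
∂h/∂y = (374.91 − 371.39) / (4710042 − 4710392) = -0.01006
Flow direction (−∇h) has components (+0.01531 E, +0.01006 N).
Azimuth = atan2(E, N) = atan2(+0.01531, +0.01006) = 56.7° ≈ 057°.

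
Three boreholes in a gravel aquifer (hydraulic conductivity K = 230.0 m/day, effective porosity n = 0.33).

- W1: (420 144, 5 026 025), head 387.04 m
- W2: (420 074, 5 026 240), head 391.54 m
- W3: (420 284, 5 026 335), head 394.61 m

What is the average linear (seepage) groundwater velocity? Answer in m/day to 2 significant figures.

16 m/day

With h = a·x + b·y + c and W1 as origin, the differences give:
  (-70)·a + 215·b = +4.50
  140·a + 310·b = +7.57
Eliminate b (×310 and ×215, subtract): -51800·a = -232.550 → a = ∂h/∂x = +0.004489
Back-substitute: b = ∂h/∂y = +0.02239.
|∇h| = √(0.004489² + 0.02239²) = 0.02284
Seepage velocity v = K·i/n = 230.0 × 0.02284 / 0.33 = 15.92 m/day.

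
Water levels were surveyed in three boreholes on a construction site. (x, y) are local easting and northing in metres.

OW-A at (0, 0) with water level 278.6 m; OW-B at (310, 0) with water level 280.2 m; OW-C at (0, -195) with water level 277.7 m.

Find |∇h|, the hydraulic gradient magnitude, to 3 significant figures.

0.00692

∂h/∂x = (280.2 − 278.6) / (310 − 0) = +0.005161
∂h/∂y = (277.7 − 278.6) / (-195 − 0) = +0.004615
|∇h| = √(0.005161² + 0.004615²) = 0.006923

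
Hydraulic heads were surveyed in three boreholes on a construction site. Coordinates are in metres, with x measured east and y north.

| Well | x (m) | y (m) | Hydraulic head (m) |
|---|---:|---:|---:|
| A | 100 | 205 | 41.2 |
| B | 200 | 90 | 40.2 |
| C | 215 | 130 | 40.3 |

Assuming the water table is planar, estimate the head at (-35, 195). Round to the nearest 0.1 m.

41.8 m

Three-point gradient (reference A): Δ to B = (100, -115, -1.0), Δ to C = (115, -75, -0.9).
∂h/∂x = -0.004978, ∂h/∂y = +0.004367 (det = 5725).
h(-35, 195) = 41.2 + (-0.004978)·(-135) + (+0.004367)·(-10) = 41.2 +0.672 -0.044 = 41.828 m.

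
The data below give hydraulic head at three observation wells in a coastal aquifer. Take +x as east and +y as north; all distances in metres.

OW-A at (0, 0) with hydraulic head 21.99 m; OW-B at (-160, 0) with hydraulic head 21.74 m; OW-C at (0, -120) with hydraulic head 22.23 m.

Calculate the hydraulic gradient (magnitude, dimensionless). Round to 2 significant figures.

∂h/∂x = (21.74 − 21.99) / (-160 − 0) = +0.001563
∂h/∂y = (22.23 − 21.99) / (-120 − 0) = -0.002000
|∇h| = √(0.001563² + -0.002000²) = 0.002538

0.0025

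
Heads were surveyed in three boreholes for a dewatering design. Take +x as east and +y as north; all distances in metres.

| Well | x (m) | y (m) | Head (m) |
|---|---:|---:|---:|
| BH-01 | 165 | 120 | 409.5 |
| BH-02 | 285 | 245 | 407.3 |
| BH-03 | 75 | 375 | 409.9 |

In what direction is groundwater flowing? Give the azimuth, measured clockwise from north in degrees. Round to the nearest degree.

Differences from BH-01: to BH-02 (Δx, Δy, Δh) = (120, 125, -2.2); to BH-03 = (-90, 255, +0.4).
Solve a·Δx + b·Δy = Δh: det = 120·255 − (-90)·125 = 41850.
∂h/∂x = [(-2.2)·255 − (+0.4)·125] / 41850 = -0.01460
∂h/∂y = [120·(+0.4) − (-90)·(-2.2)] / 41850 = -0.003584
Flow direction (−∇h) has components (+0.01460 E, +0.003584 N).
Azimuth = atan2(E, N) = atan2(+0.01460, +0.003584) = 76.2° ≈ 076°.

076°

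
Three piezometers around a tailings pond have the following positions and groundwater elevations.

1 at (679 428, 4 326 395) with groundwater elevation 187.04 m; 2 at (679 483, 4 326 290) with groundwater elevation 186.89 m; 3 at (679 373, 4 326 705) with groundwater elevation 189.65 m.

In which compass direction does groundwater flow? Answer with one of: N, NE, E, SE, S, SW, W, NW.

SW

With h = a·x + b·y + c and 1 as origin, the differences give:
  55·a + (-105)·b = -0.15
  (-55)·a + 310·b = +2.61
Eliminate b (×310 and ×(-105), subtract): 11275·a = 227.550 → a = ∂h/∂x = +0.02018
Back-substitute: b = ∂h/∂y = +0.01200.
Flow = −∇h = (-0.02018 east, -0.01200 north), which points southwest.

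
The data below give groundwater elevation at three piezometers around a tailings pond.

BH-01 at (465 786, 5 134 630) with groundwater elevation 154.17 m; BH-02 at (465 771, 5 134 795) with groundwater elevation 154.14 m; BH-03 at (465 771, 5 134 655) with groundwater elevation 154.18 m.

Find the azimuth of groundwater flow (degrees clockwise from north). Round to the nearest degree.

076°

Taking BH-01 as reference: BH-02−BH-01 = (-15, 165, -0.03); BH-03−BH-01 = (-15, 25, +0.01).
Determinant of the coordinate differences = (-15)·25 − (-15)·165 = 2100.
∂h/∂x = [(-0.03)·25 − (+0.01)·165] / 2100 = -0.001143
∂h/∂y = [(-15)·(+0.01) − (-15)·(-0.03)] / 2100 = -0.0002857
Flow direction (−∇h) has components (+0.001143 E, +0.0002857 N).
Azimuth = atan2(E, N) = atan2(+0.001143, +0.0002857) = 76.0° ≈ 076°.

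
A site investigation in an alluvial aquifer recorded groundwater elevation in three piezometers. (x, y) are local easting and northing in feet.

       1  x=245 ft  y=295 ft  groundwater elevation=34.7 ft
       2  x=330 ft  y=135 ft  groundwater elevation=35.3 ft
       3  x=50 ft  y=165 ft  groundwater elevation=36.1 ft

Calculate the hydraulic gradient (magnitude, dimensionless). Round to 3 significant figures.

0.00657

With h = a·x + b·y + c and 1 as origin, the differences give:
  85·a + (-160)·b = +0.6
  (-195)·a + (-130)·b = +1.4
Eliminate b (×(-130) and ×(-160), subtract): -42250·a = 146.00 → a = ∂h/∂x = -0.003456
Back-substitute: b = ∂h/∂y = -0.005586.
|∇h| = √(-0.003456² + -0.005586²) = 0.006569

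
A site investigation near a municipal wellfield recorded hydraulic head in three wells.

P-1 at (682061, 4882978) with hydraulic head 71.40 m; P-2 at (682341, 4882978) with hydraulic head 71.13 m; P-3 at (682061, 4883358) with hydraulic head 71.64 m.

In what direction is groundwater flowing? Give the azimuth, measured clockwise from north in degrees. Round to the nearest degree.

∂h/∂x = (71.13 − 71.40) / (682341 − 682061) = -0.0009643
∂h/∂y = (71.64 − 71.40) / (4883358 − 4882978) = +0.0006316
Flow direction (−∇h) has components (+0.0009643 E, -0.0006316 N).
Azimuth = atan2(E, N) = atan2(+0.0009643, -0.0006316) = 123.2° ≈ 123°.

123°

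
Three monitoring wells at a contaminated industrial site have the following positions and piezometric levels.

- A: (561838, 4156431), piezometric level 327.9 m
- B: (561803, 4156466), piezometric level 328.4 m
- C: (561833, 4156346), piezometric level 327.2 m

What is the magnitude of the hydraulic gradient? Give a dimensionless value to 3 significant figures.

0.0103

Taking A as reference: B−A = (-35, 35, +0.5); C−A = (-5, -85, -0.7).
Solve a·Δx + b·Δy = Δh: det = (-35)·(-85) − (-5)·35 = 3150.
∂h/∂x = [(+0.5)·(-85) − (-0.7)·35] / 3150 = -0.005714
∂h/∂y = [(-35)·(-0.7) − (-5)·(+0.5)] / 3150 = +0.008571
|∇h| = √(-0.005714² + 0.008571²) = 0.0103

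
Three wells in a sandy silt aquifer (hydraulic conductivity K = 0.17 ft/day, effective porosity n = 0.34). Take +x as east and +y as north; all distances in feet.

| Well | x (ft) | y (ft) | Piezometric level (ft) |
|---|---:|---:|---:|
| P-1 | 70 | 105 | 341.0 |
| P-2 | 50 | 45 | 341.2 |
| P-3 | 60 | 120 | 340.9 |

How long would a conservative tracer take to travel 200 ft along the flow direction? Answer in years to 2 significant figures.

Taking P-1 as reference: P-2−P-1 = (-20, -60, +0.2); P-3−P-1 = (-10, 15, -0.1).
Solve a·Δx + b·Δy = Δh: det = (-20)·15 − (-10)·(-60) = -900.
∂h/∂x = [(+0.2)·15 − (-0.1)·(-60)] / -900 = +0.003333
∂h/∂y = [(-20)·(-0.1) − (-10)·(+0.2)] / -900 = -0.004444
|∇h| = √(0.003333² + -0.004444²) = 0.005555
Seepage velocity v = K·i/n = 0.17 × 0.005555 / 0.34 = 0.002778 ft/day.
t = 200 / 0.002778 = 7.199e+04 days = 197 years.

200 years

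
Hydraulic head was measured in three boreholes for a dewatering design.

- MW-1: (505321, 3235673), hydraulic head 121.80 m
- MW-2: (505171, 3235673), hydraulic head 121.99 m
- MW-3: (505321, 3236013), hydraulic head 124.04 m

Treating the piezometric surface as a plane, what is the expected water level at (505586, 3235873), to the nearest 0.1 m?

∂h/∂x = (121.99 − 121.80) / (505171 − 505321) = -0.001267
∂h/∂y = (124.04 − 121.80) / (3236013 − 3235673) = +0.006588
h(505586, 3235873) = 121.80 + (-0.001267)·(265) + (+0.006588)·(200) = 121.80 -0.336 +1.318 = 122.782 m.

122.8 m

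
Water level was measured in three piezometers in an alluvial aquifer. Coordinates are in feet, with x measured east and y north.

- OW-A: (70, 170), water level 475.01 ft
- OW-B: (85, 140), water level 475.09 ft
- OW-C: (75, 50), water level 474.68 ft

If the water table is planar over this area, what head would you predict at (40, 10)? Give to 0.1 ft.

Three-point gradient (reference OW-A): Δ to OW-B = (15, -30, +0.08), Δ to OW-C = (5, -120, -0.33).
∂h/∂x = +0.01182, ∂h/∂y = +0.003242 (det = -1650).
h(40, 10) = 475.01 + (+0.01182)·(-30) + (+0.003242)·(-160) = 475.01 -0.355 -0.519 = 474.137 ft.

474.1 ft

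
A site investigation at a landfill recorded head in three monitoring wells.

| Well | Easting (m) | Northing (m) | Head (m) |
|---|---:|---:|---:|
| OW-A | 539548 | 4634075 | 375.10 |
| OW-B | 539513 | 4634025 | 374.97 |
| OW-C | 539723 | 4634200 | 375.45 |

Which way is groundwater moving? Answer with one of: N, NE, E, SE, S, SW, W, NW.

S

With h = a·x + b·y + c and OW-A as origin, the differences give:
  (-35)·a + (-50)·b = -0.13
  175·a + 125·b = +0.35
Eliminate b (×125 and ×(-50), subtract): 4375·a = 1.250 → a = ∂h/∂x = +0.0002857
Back-substitute: b = ∂h/∂y = +0.002400.
Flow = −∇h = (-0.0002857 east, -0.002400 north), which points south.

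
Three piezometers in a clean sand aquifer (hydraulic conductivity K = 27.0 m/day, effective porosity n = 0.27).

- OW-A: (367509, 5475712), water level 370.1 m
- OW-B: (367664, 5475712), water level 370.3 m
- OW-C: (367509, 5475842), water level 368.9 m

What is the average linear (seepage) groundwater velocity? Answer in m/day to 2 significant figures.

∂h/∂x = (370.3 − 370.1) / (367664 − 367509) = +0.001290
∂h/∂y = (368.9 − 370.1) / (5475842 − 5475712) = -0.009231
|∇h| = √(0.001290² + -0.009231²) = 0.009321
Seepage velocity v = K·i/n = 27.0 × 0.009321 / 0.27 = 0.9321 m/day.

0.93 m/day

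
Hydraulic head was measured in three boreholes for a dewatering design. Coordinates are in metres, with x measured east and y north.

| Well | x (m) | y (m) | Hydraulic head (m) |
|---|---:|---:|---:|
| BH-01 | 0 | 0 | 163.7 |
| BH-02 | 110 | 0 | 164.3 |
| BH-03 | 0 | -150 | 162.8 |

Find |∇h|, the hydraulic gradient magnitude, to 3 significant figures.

0.00811

∂h/∂x = (164.3 − 163.7) / (110 − 0) = +0.005455
∂h/∂y = (162.8 − 163.7) / (-150 − 0) = +0.006000
|∇h| = √(0.005455² + 0.006000²) = 0.008109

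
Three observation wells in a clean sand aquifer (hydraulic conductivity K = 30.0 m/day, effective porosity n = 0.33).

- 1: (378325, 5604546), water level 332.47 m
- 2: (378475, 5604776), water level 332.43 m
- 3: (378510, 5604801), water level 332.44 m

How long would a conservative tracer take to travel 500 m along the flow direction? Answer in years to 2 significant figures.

15 years

Taking 1 as reference: 2−1 = (150, 230, -0.04); 3−1 = (185, 255, -0.03).
Determinant of the coordinate differences = 150·255 − 185·230 = -4300.
∂h/∂x = [(-0.04)·255 − (-0.03)·230] / -4300 = +0.0007674
∂h/∂y = [150·(-0.03) − 185·(-0.04)] / -4300 = -0.0006744
|∇h| = √(0.0007674² + -0.0006744²) = 0.001022
Seepage velocity v = K·i/n = 30.0 × 0.001022 / 0.33 = 0.09291 m/day.
t = 500 / 0.09291 = 5382 days = 14.7 years.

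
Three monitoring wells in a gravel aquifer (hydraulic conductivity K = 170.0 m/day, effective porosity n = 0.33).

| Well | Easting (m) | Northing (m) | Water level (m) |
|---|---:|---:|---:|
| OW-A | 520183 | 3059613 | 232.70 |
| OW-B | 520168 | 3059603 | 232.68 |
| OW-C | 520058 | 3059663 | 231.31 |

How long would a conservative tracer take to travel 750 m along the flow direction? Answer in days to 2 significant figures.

120 days

Taking OW-A as reference: OW-B−OW-A = (-15, -10, -0.02); OW-C−OW-A = (-125, 50, -1.39).
Solve a·Δx + b·Δy = Δh: det = (-15)·50 − (-125)·(-10) = -2000.
∂h/∂x = [(-0.02)·50 − (-1.39)·(-10)] / -2000 = +0.007450
∂h/∂y = [(-15)·(-1.39) − (-125)·(-0.02)] / -2000 = -0.009175
|∇h| = √(0.007450² + -0.009175²) = 0.01182
Seepage velocity v = K·i/n = 170.0 × 0.01182 / 0.33 = 6.089 m/day.
t = 750 / 6.089 = 123.2 days.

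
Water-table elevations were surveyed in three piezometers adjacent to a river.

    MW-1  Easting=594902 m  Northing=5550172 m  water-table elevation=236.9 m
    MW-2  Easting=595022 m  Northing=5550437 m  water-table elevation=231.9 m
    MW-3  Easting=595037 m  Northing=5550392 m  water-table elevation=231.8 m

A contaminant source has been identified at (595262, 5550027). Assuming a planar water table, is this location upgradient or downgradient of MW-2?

Differences from MW-1: to MW-2 (Δx, Δy, Δh) = (120, 265, -5.0); to MW-3 = (135, 220, -5.1).
Solve a·Δx + b·Δy = Δh: det = 120·220 − 135·265 = -9375.
∂h/∂x = [(-5.0)·220 − (-5.1)·265] / -9375 = -0.02683
∂h/∂y = [120·(-5.1) − 135·(-5.0)] / -9375 = -0.006720
Head at (595262, 5550027) = 236.9 + (-0.02683)·(360) + (-0.006720)·(-145) = 228.22 m.
That is lower than the 231.9 m at MW-2, so the point is downgradient.

downgradient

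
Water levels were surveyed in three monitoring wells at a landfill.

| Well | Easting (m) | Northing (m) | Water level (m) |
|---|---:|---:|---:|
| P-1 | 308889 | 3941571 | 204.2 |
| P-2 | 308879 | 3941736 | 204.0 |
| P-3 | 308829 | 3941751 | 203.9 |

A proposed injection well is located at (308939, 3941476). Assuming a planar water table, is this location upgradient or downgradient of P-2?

Taking P-1 as reference: P-2−P-1 = (-10, 165, -0.2); P-3−P-1 = (-60, 180, -0.3).
Solve a·Δx + b·Δy = Δh: det = (-10)·180 − (-60)·165 = 8100.
∂h/∂x = [(-0.2)·180 − (-0.3)·165] / 8100 = +0.001667
∂h/∂y = [(-10)·(-0.3) − (-60)·(-0.2)] / 8100 = -0.001111
Head at (308939, 3941476) = 204.2 + (+0.001667)·(50) + (-0.001111)·(-95) = 204.39 m.
That is higher than the 204.0 m at P-2, so the point is upgradient.

upgradient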